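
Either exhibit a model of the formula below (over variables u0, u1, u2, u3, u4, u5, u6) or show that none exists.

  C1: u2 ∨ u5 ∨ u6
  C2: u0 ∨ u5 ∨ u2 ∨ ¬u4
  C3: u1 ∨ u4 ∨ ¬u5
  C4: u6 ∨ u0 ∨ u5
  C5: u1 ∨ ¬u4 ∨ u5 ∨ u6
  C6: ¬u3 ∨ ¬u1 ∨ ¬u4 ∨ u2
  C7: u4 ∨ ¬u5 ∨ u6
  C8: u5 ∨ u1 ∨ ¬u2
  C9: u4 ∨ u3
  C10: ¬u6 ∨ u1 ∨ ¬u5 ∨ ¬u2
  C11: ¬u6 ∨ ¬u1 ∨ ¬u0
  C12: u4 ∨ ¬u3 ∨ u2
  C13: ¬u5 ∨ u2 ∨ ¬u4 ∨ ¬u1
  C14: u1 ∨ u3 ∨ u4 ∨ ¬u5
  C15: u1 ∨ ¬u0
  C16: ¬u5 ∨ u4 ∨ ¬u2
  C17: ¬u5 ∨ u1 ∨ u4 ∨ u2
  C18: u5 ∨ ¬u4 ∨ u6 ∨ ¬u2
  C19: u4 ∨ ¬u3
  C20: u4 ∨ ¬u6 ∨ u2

Case u4 = True:
Case u1 = False:
From the singleton clause (¬u0), u0 = False.
Case u5 = True:
Case u6 = False:
No clause remains; u2, u3 are free.

u0 ↦ False,  u1 ↦ False,  u2 ↦ False,  u3 ↦ False,  u4 ↦ True,  u5 ↦ True,  u6 ↦ False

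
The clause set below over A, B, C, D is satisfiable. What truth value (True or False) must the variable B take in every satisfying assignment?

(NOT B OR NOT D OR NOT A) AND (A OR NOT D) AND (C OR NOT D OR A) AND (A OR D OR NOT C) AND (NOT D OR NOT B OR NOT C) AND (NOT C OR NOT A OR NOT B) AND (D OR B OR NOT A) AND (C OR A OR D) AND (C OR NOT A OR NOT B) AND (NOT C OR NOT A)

Suppose B = true.
Try D = false.
Try A = true.
(NOT C) alone gives C = false.
That conflicts with the unit clause (C).
So A must be the other value — set A = false.
(NOT C) alone gives C = false.
That conflicts with the unit clause (C).
Either choice for A ends in contradiction.
So D must be the other value — set D = true.
(NOT A) alone gives A = false.
That conflicts with the unit clause (A).
Either choice for D ends in contradiction.
So every satisfying assignment has B = False.

False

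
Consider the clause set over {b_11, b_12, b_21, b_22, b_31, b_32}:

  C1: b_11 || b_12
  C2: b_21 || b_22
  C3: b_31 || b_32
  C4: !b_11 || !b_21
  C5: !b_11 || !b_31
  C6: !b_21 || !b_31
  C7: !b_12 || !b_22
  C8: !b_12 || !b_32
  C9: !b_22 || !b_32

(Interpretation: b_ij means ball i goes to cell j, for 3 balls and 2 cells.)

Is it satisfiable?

Case b_11 = true:
Unit clause (!b_21) forces b_21 = false.
Unit clause (b_22) forces b_22 = true.
Unit clause (!b_31) forces b_31 = false.
Unit clause (b_32) forces b_32 = true.
But (!b_32) is also a unit clause — contradiction.
Undo b_11 and try b_11 = false.
Unit clause (b_12) forces b_12 = true.
Unit clause (!b_22) forces b_22 = false.
Unit clause (b_21) forces b_21 = true.
Unit clause (!b_31) forces b_31 = false.
Unit clause (b_32) forces b_32 = true.
But (!b_32) is also a unit clause — contradiction.
Neither b_11 = true nor b_11 = false works.
No assignment satisfies every clause.

Unsatisfiable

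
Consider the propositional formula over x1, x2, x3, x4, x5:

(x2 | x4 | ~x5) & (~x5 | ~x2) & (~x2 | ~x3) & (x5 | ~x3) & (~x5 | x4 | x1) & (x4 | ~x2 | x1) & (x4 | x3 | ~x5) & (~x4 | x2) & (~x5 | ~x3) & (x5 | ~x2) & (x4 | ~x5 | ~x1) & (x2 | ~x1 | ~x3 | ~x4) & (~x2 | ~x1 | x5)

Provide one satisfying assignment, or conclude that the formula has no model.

Branch on x5: set x5 = 0.
(~x3) alone gives x3 = 0.
(~x2) alone gives x2 = 0.
(~x4) alone gives x4 = 0.
Every clause is now satisfied; x1 is unconstrained.

x1: 0; x2: 0; x3: 0; x4: 0; x5: 0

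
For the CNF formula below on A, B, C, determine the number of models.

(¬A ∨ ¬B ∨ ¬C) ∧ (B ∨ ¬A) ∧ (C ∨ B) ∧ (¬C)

2

There are 2^3 = 8 truth assignments over (A, B, C).
Check each against the 4 clauses (columns in the order A, B, C):
  F F F  ✗ fails (C ∨ B)
  F F T  ✗ fails (¬C)
  F T F  ✓ satisfies all
  F T T  ✗ fails (¬C)
  T F F  ✗ fails (B ∨ ¬A)
  T F T  ✗ fails (B ∨ ¬A)
  T T F  ✓ satisfies all
  T T T  ✗ fails (¬A ∨ ¬B ∨ ¬C)
2 of the 8 rows are models.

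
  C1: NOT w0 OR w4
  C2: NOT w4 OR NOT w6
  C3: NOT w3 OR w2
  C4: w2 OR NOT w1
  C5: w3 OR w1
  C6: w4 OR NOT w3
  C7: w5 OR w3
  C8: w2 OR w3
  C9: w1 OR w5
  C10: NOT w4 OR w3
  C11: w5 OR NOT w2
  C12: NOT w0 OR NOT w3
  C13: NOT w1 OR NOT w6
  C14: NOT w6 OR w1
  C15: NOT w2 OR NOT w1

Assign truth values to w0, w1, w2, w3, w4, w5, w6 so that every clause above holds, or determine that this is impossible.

Try w0 = false.
Try w4 = true.
From the singleton clause (NOT w6), w6 = false.
From the singleton clause (w3), w3 = true.
From the singleton clause (w2), w2 = true.
From the singleton clause (w5), w5 = true.
From the singleton clause (NOT w1), w1 = false.
This assignment satisfies each clause.

w0 ↦ false; w1 ↦ false; w2 ↦ true; w3 ↦ true; w4 ↦ true; w5 ↦ true; w6 ↦ false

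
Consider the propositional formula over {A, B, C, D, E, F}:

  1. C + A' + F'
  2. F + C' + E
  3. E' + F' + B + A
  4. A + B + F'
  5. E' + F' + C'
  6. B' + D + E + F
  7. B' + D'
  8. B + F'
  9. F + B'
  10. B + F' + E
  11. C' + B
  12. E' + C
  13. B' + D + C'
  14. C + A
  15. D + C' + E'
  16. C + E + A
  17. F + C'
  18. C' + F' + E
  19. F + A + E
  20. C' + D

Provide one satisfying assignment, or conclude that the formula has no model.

A ↦ 1, B ↦ 0, C ↦ 0, D ↦ 1, E ↦ 0, F ↦ 0

Try B = 0.
From the singleton clause (F'), F = 0.
From the singleton clause (C'), C = 0.
From the singleton clause (E'), E = 0.
From the singleton clause (A), A = 1.
All clauses hold; D can take either value.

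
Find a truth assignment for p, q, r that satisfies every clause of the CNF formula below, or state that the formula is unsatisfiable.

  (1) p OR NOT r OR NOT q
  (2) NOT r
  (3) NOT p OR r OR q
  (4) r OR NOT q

The clause (NOT r) is unit, so r = false.
The clause (NOT q) is unit, so q = false.
The clause (NOT p) is unit, so p = false.
Every clause now holds.

p: false; q: false; r: false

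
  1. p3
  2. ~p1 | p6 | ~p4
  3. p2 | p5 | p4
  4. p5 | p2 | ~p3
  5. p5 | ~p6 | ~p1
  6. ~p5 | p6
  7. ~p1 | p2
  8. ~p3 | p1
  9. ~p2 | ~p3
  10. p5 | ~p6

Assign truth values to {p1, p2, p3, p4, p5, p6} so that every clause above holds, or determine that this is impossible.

The clause (p3) is unit, so p3 = 1.
The clause (p1) is unit, so p1 = 1.
The clause (p2) is unit, so p2 = 1.
That conflicts with the unit clause (~p2).

UNSATISFIABLE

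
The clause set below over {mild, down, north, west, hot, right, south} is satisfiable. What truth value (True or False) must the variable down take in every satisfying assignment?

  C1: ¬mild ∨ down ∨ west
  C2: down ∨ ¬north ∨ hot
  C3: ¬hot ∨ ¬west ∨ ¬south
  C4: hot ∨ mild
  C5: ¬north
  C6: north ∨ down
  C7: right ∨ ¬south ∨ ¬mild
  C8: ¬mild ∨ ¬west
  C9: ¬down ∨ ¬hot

Suppose down = False.
From the singleton clause (¬north), north = False.
That conflicts with the unit clause (north).
So every satisfying assignment has down = True.

True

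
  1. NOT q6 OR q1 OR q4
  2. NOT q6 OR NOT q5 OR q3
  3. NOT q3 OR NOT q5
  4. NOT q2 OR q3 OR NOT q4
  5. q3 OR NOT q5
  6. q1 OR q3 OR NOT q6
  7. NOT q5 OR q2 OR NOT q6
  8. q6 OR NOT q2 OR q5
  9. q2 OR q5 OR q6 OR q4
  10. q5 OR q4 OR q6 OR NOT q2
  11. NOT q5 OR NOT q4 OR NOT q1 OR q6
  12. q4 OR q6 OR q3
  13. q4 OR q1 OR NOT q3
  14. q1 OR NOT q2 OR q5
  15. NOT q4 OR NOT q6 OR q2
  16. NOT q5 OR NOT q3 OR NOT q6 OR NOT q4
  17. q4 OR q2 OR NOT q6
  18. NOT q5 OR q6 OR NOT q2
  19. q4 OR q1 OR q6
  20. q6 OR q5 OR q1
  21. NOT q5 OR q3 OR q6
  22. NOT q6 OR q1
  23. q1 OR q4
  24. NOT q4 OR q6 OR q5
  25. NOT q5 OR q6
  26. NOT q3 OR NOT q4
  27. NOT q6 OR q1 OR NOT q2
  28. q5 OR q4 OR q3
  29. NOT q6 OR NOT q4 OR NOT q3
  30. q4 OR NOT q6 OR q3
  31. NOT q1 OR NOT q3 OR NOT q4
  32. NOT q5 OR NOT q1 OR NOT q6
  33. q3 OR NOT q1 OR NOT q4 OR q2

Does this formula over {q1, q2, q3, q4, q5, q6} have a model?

Yes, satisfiable

Case q3 = true:
The clause (NOT q5) is unit, so q5 = false.
The clause (NOT q4) is unit, so q4 = false.
The clause (q1) is unit, so q1 = true.
Case q6 = true:
The clause (q2) is unit, so q2 = true.
Every clause now holds.
A satisfying assignment: q1 ↦ true,  q2 ↦ true,  q3 ↦ true,  q4 ↦ false,  q5 ↦ false,  q6 ↦ true.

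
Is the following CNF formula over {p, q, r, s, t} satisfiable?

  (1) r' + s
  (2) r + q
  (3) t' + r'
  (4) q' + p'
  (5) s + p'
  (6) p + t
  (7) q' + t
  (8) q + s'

Branch on r: set r = 0.
Unit clause (q) forces q = 1.
Unit clause (p') forces p = 0.
Unit clause (t) forces t = 1.
All clauses hold; s can take either value.
A satisfying assignment: p: 0; q: 1; r: 0; s: 0; t: 1.

Yes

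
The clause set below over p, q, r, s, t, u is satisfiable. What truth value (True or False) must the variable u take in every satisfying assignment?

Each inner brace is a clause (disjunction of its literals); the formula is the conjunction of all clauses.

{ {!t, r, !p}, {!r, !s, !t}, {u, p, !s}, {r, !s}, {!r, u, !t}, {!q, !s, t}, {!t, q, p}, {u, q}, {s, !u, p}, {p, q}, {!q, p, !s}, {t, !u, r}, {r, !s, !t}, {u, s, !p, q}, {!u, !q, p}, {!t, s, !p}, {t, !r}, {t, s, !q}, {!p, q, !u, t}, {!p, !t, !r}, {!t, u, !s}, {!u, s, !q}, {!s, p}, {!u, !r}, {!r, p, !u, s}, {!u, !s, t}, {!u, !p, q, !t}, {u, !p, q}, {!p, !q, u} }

False

Suppose u = true.
From the singleton clause (!r), r = false.
From the singleton clause (!s), s = false.
From the singleton clause (p), p = true.
From the singleton clause (!t), t = false.
But (t) is also a unit clause — contradiction.
So every satisfying assignment has u = False.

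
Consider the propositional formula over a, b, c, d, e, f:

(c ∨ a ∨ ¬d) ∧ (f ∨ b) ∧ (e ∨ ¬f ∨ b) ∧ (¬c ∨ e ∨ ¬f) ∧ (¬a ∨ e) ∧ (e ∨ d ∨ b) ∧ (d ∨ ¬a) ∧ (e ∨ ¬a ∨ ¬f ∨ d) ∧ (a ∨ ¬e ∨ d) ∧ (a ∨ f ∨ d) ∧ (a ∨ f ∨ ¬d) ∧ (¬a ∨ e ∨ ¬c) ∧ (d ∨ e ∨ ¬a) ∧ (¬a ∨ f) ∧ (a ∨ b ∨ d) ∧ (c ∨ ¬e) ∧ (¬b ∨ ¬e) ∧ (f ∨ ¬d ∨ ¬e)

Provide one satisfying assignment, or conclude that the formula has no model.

Branch on f: set f = True.
Branch on e: set e = False.
The clause (b) is unit, so b = True.
The clause (¬c) is unit, so c = False.
The clause (¬a) is unit, so a = False.
The clause (¬d) is unit, so d = False.
All clauses are satisfied.

a ↦ False; b ↦ True; c ↦ False; d ↦ False; e ↦ False; f ↦ True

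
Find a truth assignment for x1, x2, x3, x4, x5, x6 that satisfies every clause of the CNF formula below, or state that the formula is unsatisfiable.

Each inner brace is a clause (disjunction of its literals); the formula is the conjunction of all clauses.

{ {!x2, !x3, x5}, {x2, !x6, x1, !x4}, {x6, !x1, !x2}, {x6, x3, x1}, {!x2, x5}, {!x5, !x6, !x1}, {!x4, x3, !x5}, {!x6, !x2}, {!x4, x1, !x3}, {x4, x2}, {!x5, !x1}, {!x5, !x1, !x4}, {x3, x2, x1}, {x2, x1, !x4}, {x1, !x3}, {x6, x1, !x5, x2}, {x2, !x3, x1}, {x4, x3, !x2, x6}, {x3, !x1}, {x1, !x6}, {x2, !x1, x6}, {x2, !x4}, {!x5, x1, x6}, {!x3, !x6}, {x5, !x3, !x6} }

Suppose x2 = false.
(x4) alone gives x4 = true.
Now (!x4) is unsatisfied and unit — conflict.
Undo x2 and try x2 = true.
(x5) alone gives x5 = true.
(!x6) alone gives x6 = false.
(!x1) alone gives x1 = false.
Now (x1) is unsatisfied and unit — conflict.
Both values of x2 lead to a conflict.

UNSATISFIABLE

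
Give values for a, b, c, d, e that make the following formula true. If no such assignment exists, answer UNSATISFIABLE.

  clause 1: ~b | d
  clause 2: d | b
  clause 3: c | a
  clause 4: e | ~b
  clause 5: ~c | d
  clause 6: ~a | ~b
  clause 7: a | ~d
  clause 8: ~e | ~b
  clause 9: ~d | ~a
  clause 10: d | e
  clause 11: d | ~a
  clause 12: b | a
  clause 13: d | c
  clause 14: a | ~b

UNSATISFIABLE

Case b = 0:
Unit clause (d) forces d = 1.
Unit clause (a) forces a = 1.
But (~a) is also a unit clause — contradiction.
That branch fails; take b = 1 instead.
Unit clause (d) forces d = 1.
Unit clause (e) forces e = 1.
But (~e) is also a unit clause — contradiction.
Either choice for b ends in contradiction.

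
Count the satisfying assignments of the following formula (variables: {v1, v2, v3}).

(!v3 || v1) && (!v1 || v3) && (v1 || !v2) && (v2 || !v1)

There are 2^3 = 8 truth assignments over (v1, v2, v3).
Check each against the 4 clauses (columns in the order v1, v2, v3):
  F F F  ✓ satisfies all
  F F T  ✗ fails (!v3 || v1)
  F T F  ✗ fails (v1 || !v2)
  F T T  ✗ fails (!v3 || v1)
  T F F  ✗ fails (!v1 || v3)
  T F T  ✗ fails (v2 || !v1)
  T T F  ✗ fails (!v1 || v3)
  T T T  ✓ satisfies all
2 of the 8 rows are models.

2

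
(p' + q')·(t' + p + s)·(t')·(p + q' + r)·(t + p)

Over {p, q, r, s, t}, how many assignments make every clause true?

There are 2^5 = 32 truth assignments over (p, q, r, s, t).
Split on s. With s = 1, the clauses containing s are satisfied and s' drops from the rest; 2 of the 2^4 = 16 assignments to the other variables satisfy what remains.
With s = 0, by the same count on the reduced clause set, 2 assignments work.
(One model: p=T, q=F, r=F, s=F, t=F.)
Total: 2 + 2 = 4.

4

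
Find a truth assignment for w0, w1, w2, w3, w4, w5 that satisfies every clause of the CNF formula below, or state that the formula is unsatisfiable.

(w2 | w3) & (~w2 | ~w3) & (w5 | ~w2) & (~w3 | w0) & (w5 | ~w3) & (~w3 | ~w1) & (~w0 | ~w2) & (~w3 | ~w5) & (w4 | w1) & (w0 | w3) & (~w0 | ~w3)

Suppose w2 = 1.
(~w3) alone gives w3 = 0.
(w5) alone gives w5 = 1.
(~w0) alone gives w0 = 0.
Now (w0) is unsatisfied and unit — conflict.
Undo w2 and try w2 = 0.
(w3) alone gives w3 = 1.
(w0) alone gives w0 = 1.
Now (~w0) is unsatisfied and unit — conflict.
Both values of w2 lead to a conflict.

UNSATISFIABLE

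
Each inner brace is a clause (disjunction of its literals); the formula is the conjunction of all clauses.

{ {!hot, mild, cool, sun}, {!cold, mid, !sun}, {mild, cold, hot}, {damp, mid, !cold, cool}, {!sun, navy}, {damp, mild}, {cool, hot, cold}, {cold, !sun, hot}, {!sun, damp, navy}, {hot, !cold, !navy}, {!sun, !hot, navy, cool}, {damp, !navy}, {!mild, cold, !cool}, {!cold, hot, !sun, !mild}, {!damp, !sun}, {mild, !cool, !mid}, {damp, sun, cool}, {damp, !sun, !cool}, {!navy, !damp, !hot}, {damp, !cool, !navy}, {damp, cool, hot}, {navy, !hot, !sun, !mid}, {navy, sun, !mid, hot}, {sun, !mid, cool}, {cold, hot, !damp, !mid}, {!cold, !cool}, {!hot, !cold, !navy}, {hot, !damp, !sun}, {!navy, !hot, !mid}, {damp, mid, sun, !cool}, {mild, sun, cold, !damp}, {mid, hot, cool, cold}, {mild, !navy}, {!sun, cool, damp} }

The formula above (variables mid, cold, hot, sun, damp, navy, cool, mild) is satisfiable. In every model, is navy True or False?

False

Suppose navy = true.
(damp) alone gives damp = true.
(!sun) alone gives sun = false.
(!hot) alone gives hot = false.
(!cold) alone gives cold = false.
(mild) alone gives mild = true.
(cool) alone gives cool = true.
But (!cool) is also a unit clause — contradiction.
So every satisfying assignment has navy = False.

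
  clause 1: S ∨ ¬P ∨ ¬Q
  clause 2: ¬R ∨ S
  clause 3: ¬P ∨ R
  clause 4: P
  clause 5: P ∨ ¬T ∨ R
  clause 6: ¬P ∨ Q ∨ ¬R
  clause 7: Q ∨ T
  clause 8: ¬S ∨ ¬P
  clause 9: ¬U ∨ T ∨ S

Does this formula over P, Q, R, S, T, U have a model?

(P) alone gives P = True.
(R) alone gives R = True.
(S) alone gives S = True.
But (¬S) is also a unit clause — contradiction.
No assignment satisfies every clause.

No, unsatisfiable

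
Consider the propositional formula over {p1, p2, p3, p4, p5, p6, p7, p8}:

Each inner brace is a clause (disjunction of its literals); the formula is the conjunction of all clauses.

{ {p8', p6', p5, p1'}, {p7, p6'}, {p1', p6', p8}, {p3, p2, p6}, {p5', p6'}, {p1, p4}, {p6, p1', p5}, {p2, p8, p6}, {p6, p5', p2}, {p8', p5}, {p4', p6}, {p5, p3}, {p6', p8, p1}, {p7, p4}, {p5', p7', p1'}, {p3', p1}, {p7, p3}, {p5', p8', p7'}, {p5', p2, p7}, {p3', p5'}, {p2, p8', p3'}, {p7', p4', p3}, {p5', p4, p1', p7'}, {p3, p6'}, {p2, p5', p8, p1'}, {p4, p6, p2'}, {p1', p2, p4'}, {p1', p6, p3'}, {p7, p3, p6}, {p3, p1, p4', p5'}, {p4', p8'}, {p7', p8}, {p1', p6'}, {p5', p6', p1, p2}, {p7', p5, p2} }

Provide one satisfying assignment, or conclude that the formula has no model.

Suppose p7 = 1.
From the singleton clause (p8), p8 = 1.
From the singleton clause (p5), p5 = 1.
Now (p5') is unsatisfied and unit — conflict.
Backtrack on p7: now try p7 = 0.
From the singleton clause (p6'), p6 = 0.
From the singleton clause (p4'), p4 = 0.
Now (p4) is unsatisfied and unit — conflict.
Neither p7 = 1 nor p7 = 0 works.

UNSATISFIABLE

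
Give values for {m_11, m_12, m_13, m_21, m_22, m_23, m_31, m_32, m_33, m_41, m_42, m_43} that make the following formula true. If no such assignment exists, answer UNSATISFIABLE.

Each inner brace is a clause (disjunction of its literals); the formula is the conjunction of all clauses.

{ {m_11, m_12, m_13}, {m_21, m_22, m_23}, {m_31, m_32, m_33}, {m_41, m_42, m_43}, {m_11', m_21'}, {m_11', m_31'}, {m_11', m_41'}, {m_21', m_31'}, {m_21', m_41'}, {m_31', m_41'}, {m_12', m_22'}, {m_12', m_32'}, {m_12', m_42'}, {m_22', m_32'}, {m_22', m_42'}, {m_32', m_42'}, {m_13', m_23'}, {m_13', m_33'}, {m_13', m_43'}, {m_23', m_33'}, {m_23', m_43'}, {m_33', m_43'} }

Case m_11 = 0:
Case m_12 = 1:
Unit clause (m_22') forces m_22 = 0.
Unit clause (m_32') forces m_32 = 0.
Unit clause (m_42') forces m_42 = 0.
Case m_21 = 1:
Unit clause (m_31') forces m_31 = 0.
Unit clause (m_33) forces m_33 = 1.
Unit clause (m_41') forces m_41 = 0.
Unit clause (m_43) forces m_43 = 1.
That conflicts with the unit clause (m_43').
Undo m_21 and try m_21 = 0.
Unit clause (m_23) forces m_23 = 1.
Unit clause (m_13') forces m_13 = 0.
Unit clause (m_33') forces m_33 = 0.
Unit clause (m_31) forces m_31 = 1.
Unit clause (m_41') forces m_41 = 0.
Unit clause (m_43) forces m_43 = 1.
That conflicts with the unit clause (m_43').
Neither m_21 = 1 nor m_21 = 0 works.
Undo m_12 and try m_12 = 0.
Unit clause (m_13) forces m_13 = 1.
Unit clause (m_23') forces m_23 = 0.
Unit clause (m_33') forces m_33 = 0.
Unit clause (m_43') forces m_43 = 0.
Case m_21 = 1:
Unit clause (m_31') forces m_31 = 0.
Unit clause (m_32) forces m_32 = 1.
Unit clause (m_41') forces m_41 = 0.
Unit clause (m_42) forces m_42 = 1.
That conflicts with the unit clause (m_42').
Undo m_21 and try m_21 = 0.
Unit clause (m_22) forces m_22 = 1.
Unit clause (m_32') forces m_32 = 0.
Unit clause (m_31) forces m_31 = 1.
Unit clause (m_41') forces m_41 = 0.
Unit clause (m_42) forces m_42 = 1.
That conflicts with the unit clause (m_42').
Neither m_21 = 1 nor m_21 = 0 works.
Neither m_12 = 1 nor m_12 = 0 works.
Undo m_11 and try m_11 = 1.
Unit clause (m_21') forces m_21 = 0.
Unit clause (m_31') forces m_31 = 0.
Unit clause (m_41') forces m_41 = 0.
Case m_22 = 1:
Unit clause (m_12') forces m_12 = 0.
Unit clause (m_32') forces m_32 = 0.
Unit clause (m_33) forces m_33 = 1.
Unit clause (m_42') forces m_42 = 0.
Unit clause (m_43) forces m_43 = 1.
That conflicts with the unit clause (m_43').
Undo m_22 and try m_22 = 0.
Unit clause (m_23) forces m_23 = 1.
Unit clause (m_13') forces m_13 = 0.
Unit clause (m_33') forces m_33 = 0.
Unit clause (m_32) forces m_32 = 1.
Unit clause (m_12') forces m_12 = 0.
Unit clause (m_42') forces m_42 = 0.
Unit clause (m_43) forces m_43 = 1.
That conflicts with the unit clause (m_43').
Neither m_22 = 1 nor m_22 = 0 works.
Neither m_11 = 1 nor m_11 = 0 works.

UNSATISFIABLE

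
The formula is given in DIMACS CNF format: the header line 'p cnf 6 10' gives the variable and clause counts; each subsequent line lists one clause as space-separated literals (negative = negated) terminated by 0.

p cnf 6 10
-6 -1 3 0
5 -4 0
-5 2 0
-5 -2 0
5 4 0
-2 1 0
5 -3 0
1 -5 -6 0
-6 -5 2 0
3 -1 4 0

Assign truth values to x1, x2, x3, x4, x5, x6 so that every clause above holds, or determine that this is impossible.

Case x5 = True:
The clause (x2) is unit, so x2 = True.
But (¬x2) is also a unit clause — contradiction.
Undo x5 and try x5 = False.
The clause (¬x4) is unit, so x4 = False.
But (x4) is also a unit clause — contradiction.
Neither x5 = True nor x5 = False works.

UNSATISFIABLE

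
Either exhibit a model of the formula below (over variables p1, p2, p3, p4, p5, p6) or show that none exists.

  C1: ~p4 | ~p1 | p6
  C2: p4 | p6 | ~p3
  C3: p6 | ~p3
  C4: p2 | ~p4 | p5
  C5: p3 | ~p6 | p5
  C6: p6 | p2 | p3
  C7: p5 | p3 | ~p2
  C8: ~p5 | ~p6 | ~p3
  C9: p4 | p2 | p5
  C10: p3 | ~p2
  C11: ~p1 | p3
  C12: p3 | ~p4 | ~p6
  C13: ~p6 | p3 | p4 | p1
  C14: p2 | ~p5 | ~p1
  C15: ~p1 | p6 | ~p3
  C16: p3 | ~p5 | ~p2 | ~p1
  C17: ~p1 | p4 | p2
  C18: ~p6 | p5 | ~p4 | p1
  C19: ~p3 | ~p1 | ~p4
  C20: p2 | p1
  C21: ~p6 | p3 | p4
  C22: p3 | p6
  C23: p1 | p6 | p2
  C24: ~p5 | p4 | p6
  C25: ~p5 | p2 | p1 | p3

Try p6 = 1.
Try p3 = 1.
Unit clause (~p5) forces p5 = 0.
Try p2 = 1.
Try p4 = 0.
Every clause is now satisfied; p1 is unconstrained.

p1 ↦ 1, p2 ↦ 1, p3 ↦ 1, p4 ↦ 0, p5 ↦ 0, p6 ↦ 1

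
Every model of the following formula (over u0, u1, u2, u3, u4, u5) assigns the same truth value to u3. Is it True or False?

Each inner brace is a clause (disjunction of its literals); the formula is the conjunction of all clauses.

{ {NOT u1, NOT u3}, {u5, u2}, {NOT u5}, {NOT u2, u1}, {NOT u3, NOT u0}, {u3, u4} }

False

Suppose u3 = true.
The clause (NOT u1) is unit, so u1 = false.
The clause (NOT u5) is unit, so u5 = false.
The clause (u2) is unit, so u2 = true.
That conflicts with the unit clause (NOT u2).
So every satisfying assignment has u3 = False.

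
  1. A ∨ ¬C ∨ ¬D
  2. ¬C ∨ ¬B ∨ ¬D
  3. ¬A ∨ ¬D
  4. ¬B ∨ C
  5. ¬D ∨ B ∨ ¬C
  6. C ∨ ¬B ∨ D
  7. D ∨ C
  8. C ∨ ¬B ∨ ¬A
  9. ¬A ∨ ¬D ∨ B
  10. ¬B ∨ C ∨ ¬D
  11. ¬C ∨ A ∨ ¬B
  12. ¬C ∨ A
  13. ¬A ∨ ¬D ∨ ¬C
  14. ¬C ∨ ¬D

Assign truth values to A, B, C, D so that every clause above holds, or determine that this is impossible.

A: True, B: False, C: True, D: False

Branch on A: set A = True.
From the singleton clause (¬D), D = False.
From the singleton clause (C), C = True.
Every clause is now satisfied; B is unconstrained.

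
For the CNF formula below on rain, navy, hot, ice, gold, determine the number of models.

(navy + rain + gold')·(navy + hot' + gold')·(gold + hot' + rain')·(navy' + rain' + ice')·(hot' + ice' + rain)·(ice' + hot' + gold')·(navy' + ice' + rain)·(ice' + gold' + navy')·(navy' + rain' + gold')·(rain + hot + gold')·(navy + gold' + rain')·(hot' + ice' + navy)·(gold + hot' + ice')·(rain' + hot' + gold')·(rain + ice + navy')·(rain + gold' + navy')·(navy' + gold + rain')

There are 2^5 = 32 truth assignments over (rain, navy, hot, ice, gold).
Split on rain. With rain = 1, the clauses containing rain are satisfied and rain' drops from the rest; 2 of the 2^4 = 16 assignments to the other variables satisfy what remains.
With rain = 0, by the same count on the reduced clause set, 3 assignments work.
(One model: rain=F, navy=F, hot=F, ice=F, gold=F.)
Total: 2 + 3 = 5.

5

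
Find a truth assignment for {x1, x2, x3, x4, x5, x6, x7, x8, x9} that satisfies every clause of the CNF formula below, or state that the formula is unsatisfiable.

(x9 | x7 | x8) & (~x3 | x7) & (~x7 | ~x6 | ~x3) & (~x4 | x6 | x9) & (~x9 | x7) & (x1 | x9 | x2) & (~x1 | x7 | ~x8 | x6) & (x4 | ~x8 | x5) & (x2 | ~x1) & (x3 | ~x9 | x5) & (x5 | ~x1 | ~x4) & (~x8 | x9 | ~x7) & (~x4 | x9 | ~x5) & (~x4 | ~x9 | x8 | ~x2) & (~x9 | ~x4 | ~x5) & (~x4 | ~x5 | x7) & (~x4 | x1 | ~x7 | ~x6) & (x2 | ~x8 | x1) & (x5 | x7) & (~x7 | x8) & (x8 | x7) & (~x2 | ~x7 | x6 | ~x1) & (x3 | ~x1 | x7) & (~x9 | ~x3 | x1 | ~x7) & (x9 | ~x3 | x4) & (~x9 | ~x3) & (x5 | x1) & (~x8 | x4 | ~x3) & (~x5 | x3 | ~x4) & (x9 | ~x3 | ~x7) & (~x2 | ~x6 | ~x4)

Branch on x3: set x3 = 0.
Branch on x9: set x9 = 1.
The clause (x7) is unit, so x7 = 1.
The clause (x5) is unit, so x5 = 1.
The clause (~x4) is unit, so x4 = 0.
The clause (x8) is unit, so x8 = 1.
Branch on x2: set x2 = 1.
Branch on x6: set x6 = 1.
No clause remains; x1 is free.

x1=1,  x2=1,  x3=0,  x4=0,  x5=1,  x6=1,  x7=1,  x8=1,  x9=1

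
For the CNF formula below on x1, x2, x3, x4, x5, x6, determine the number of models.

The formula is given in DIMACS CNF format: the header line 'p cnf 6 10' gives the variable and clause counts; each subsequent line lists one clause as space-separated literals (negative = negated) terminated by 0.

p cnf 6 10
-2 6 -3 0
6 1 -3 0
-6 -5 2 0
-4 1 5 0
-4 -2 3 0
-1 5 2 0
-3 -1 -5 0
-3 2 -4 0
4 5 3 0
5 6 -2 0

14

There are 2^6 = 64 truth assignments over (x1, x2, x3, x4, x5, x6).
Split on x3. With x3 = True, the clauses containing x3 are satisfied and ¬x3 drops from the rest; 6 of the 2^5 = 32 assignments to the other variables satisfy what remains.
With x3 = False, by the same count on the reduced clause set, 8 assignments work.
(One model: x1=F, x2=F, x3=F, x4=F, x5=T, x6=F.)
Total: 6 + 8 = 14.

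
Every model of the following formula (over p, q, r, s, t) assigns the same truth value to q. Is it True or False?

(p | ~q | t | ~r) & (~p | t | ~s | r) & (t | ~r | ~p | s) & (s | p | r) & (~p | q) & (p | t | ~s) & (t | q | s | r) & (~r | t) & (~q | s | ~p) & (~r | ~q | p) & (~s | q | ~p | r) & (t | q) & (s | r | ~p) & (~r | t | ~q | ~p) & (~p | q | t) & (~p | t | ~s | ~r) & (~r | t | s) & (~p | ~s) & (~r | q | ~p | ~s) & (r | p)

False

Suppose q = 1.
Try r = 0.
Unit clause (p) forces p = 1.
Unit clause (s) forces s = 1.
Now (~s) is unsatisfied and unit — conflict.
Backtrack on r: now try r = 1.
Unit clause (t) forces t = 1.
Unit clause (p) forces p = 1.
Unit clause (s) forces s = 1.
Now (~s) is unsatisfied and unit — conflict.
Either choice for r ends in contradiction.
So every satisfying assignment has q = False.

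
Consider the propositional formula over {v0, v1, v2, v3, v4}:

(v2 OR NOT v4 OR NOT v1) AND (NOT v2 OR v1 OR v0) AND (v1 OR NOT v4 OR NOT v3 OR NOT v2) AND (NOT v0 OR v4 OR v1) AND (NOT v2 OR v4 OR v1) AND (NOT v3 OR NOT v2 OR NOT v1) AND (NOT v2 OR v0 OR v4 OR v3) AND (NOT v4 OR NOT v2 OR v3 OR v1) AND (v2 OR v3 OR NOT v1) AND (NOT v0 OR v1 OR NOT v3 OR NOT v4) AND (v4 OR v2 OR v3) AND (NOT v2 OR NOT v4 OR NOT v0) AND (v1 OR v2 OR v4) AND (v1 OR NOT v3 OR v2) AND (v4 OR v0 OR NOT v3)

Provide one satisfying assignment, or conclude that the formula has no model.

v0 ↦ false; v1 ↦ true; v2 ↦ true; v3 ↦ false; v4 ↦ true

Suppose v2 = true.
Suppose v1 = true.
The clause (NOT v3) is unit, so v3 = false.
Suppose v0 = false.
The clause (v4) is unit, so v4 = true.
This assignment satisfies each clause.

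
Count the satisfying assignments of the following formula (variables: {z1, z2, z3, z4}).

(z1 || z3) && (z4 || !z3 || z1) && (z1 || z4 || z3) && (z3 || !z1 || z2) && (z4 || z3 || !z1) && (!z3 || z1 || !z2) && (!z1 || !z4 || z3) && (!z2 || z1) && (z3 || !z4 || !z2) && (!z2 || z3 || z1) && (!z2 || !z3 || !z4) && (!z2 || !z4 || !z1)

4

There are 2^4 = 16 truth assignments over (z1, z2, z3, z4).
Split on z2. With z2 = true, the clauses containing z2 are satisfied and !z2 drops from the rest; 1 of the 2^3 = 8 assignments to the other variables satisfy what remains.
With z2 = false, by the same count on the reduced clause set, 3 assignments work.
(One model: z1=F, z2=F, z3=T, z4=T.)
Total: 1 + 3 = 4.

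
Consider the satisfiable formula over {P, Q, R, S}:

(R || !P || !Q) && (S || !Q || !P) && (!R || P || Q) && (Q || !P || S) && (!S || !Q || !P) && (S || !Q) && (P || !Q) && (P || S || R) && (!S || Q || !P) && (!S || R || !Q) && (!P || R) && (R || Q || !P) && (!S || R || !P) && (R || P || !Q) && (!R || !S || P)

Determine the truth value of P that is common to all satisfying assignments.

False

Suppose P = true.
The clause (R) is unit, so R = true.
Branch on S: set S = true.
The clause (!Q) is unit, so Q = false.
Now (Q) is unsatisfied and unit — conflict.
That branch fails; take S = false instead.
The clause (!Q) is unit, so Q = false.
Now (Q) is unsatisfied and unit — conflict.
Neither S = true nor S = false works.
So every satisfying assignment has P = False.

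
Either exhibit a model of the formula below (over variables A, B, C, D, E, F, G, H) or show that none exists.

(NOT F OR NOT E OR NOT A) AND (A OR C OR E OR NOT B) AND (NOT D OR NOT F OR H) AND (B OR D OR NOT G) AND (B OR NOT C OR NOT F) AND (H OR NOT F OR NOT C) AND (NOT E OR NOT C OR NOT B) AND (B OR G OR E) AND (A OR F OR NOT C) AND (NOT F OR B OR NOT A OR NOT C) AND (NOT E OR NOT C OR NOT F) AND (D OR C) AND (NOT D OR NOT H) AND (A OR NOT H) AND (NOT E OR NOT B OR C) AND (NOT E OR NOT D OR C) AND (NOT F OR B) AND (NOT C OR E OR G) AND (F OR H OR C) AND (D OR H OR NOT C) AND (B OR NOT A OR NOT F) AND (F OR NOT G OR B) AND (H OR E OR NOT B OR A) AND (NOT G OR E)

Try D = false.
(C) alone gives C = true.
(H) alone gives H = true.
(A) alone gives A = true.
Try F = false.
Try B = false.
(NOT G) alone gives G = false.
(E) alone gives E = true.
All clauses are satisfied.

A ↦ true; B ↦ false; C ↦ true; D ↦ false; E ↦ true; F ↦ false; G ↦ false; H ↦ true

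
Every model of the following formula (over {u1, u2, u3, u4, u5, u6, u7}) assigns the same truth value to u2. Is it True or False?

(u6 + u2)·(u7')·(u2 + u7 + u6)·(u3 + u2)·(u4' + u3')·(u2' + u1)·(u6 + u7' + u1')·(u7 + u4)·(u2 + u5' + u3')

True

Suppose u2 = 0.
Unit clause (u6) forces u6 = 1.
Unit clause (u7') forces u7 = 0.
Unit clause (u3) forces u3 = 1.
Unit clause (u4') forces u4 = 0.
Now (u4) is unsatisfied and unit — conflict.
So every satisfying assignment has u2 = True.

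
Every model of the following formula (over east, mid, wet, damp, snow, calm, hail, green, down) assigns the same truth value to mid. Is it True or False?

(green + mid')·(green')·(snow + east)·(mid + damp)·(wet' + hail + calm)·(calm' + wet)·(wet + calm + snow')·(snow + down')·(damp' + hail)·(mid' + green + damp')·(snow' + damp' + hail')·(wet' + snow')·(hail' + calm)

Suppose mid = 1.
The clause (green) is unit, so green = 1.
That conflicts with the unit clause (green').
So every satisfying assignment has mid = False.

False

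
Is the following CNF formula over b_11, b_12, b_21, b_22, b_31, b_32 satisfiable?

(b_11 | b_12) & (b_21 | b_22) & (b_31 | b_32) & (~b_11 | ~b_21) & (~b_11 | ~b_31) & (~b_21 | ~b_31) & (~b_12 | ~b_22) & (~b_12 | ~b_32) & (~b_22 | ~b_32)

No

Case b_11 = 1:
From the singleton clause (~b_21), b_21 = 0.
From the singleton clause (b_22), b_22 = 1.
From the singleton clause (~b_31), b_31 = 0.
From the singleton clause (b_32), b_32 = 1.
But (~b_32) is also a unit clause — contradiction.
That branch fails; take b_11 = 0 instead.
From the singleton clause (b_12), b_12 = 1.
From the singleton clause (~b_22), b_22 = 0.
From the singleton clause (b_21), b_21 = 1.
From the singleton clause (~b_31), b_31 = 0.
From the singleton clause (b_32), b_32 = 1.
But (~b_32) is also a unit clause — contradiction.
Either choice for b_11 ends in contradiction.
No assignment satisfies every clause.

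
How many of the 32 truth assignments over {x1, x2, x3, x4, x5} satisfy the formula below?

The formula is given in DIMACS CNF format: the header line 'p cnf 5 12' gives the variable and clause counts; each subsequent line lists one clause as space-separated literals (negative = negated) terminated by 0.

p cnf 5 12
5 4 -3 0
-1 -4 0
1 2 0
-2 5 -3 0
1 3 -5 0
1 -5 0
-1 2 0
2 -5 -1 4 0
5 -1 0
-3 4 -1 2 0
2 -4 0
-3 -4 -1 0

4

There are 2^5 = 32 truth assignments over (x1, x2, x3, x4, x5).
Split on x1. With x1 = True, the clauses containing x1 are satisfied and ¬x1 drops from the rest; 2 of the 2^4 = 16 assignments to the other variables satisfy what remains.
With x1 = False, by the same count on the reduced clause set, 2 assignments work.
Total: 2 + 2 = 4.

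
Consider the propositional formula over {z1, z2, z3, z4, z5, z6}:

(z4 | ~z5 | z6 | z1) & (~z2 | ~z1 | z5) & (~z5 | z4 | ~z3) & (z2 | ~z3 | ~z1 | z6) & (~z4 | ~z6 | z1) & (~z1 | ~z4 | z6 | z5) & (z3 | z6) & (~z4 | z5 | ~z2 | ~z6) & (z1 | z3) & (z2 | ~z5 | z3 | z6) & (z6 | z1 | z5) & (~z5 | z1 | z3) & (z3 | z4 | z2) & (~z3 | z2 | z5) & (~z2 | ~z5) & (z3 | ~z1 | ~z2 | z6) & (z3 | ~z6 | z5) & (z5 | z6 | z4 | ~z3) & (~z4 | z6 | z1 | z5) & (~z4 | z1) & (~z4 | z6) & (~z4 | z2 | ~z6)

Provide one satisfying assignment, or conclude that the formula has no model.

z1: 0, z2: 1, z3: 1, z4: 0, z5: 0, z6: 1

Case z3 = 1:
Case z5 = 0:
The clause (z2) is unit, so z2 = 1.
The clause (~z1) is unit, so z1 = 0.
The clause (z6) is unit, so z6 = 1.
The clause (~z4) is unit, so z4 = 0.
Every clause now holds.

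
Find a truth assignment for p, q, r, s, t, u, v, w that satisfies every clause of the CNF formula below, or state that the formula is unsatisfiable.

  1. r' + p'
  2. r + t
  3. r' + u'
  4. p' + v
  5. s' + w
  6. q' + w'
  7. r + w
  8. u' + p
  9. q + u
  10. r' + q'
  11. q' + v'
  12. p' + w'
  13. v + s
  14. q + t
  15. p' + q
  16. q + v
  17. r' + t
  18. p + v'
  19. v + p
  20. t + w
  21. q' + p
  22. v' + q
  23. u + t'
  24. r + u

Case r = 0:
From the singleton clause (t), t = 1.
From the singleton clause (w), w = 1.
From the singleton clause (q'), q = 0.
From the singleton clause (u), u = 1.
From the singleton clause (p), p = 1.
Now (p') is unsatisfied and unit — conflict.
So r must be the other value — set r = 1.
From the singleton clause (p'), p = 0.
From the singleton clause (u'), u = 0.
From the singleton clause (q), q = 1.
Now (q') is unsatisfied and unit — conflict.
Either choice for r ends in contradiction.

UNSATISFIABLE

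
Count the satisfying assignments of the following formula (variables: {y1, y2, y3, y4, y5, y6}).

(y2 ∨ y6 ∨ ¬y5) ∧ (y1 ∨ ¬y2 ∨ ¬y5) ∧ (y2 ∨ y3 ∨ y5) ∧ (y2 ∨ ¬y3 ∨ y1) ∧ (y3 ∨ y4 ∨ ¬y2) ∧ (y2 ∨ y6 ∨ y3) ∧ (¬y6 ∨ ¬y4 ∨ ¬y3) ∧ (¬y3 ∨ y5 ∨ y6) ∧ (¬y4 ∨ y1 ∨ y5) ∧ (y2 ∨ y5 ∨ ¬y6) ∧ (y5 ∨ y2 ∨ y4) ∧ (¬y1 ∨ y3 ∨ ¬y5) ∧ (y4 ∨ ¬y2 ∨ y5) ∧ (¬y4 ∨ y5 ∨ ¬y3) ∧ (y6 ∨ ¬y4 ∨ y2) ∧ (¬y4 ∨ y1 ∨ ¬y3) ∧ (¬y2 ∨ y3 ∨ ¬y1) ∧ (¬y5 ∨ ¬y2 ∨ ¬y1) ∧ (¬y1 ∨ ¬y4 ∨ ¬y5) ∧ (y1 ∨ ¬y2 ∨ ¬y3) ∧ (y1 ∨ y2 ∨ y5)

There are 2^6 = 64 truth assignments over (y1, y2, y3, y4, y5, y6).
Split on y5. With y5 = True, the clauses containing y5 are satisfied and ¬y5 drops from the rest; 3 of the 2^5 = 32 assignments to the other variables satisfy what remains.
With y5 = False, by the same count on the reduced clause set, 0 assignments work.
Total: 3 + 0 = 3.

3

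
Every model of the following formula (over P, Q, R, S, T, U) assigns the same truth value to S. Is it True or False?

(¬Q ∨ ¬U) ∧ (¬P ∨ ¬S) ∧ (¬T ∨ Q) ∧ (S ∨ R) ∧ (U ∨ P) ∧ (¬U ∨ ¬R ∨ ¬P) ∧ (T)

Suppose S = True.
(¬P) alone gives P = False.
(U) alone gives U = True.
(¬Q) alone gives Q = False.
(¬T) alone gives T = False.
That conflicts with the unit clause (T).
So every satisfying assignment has S = False.

False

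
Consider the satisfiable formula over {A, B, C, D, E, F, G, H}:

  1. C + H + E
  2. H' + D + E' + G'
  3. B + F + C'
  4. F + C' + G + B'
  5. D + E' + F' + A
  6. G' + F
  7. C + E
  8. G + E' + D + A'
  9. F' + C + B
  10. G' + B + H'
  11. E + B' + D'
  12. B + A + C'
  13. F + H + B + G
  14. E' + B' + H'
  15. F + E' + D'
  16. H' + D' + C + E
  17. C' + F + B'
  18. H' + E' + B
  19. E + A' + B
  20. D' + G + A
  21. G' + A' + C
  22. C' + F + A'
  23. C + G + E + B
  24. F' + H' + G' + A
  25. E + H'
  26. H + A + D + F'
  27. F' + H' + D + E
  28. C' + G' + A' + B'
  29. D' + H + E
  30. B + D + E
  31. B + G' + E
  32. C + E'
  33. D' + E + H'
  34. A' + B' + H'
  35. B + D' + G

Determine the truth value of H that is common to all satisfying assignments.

Suppose H = 1.
From the singleton clause (E), E = 1.
From the singleton clause (B'), B = 0.
Now (B) is unsatisfied and unit — conflict.
So every satisfying assignment has H = False.

False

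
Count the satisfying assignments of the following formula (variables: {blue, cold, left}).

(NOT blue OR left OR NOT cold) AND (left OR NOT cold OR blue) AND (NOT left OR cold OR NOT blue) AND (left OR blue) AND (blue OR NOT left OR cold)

3

There are 2^3 = 8 truth assignments over (blue, cold, left).
Split on blue. With blue = true, the clauses containing blue are satisfied and NOT blue drops from the rest; 2 of the 2^2 = 4 assignments to the other variables satisfy what remains.
With blue = false, by the same count on the reduced clause set, 1 assignment works.
Total: 2 + 1 = 3.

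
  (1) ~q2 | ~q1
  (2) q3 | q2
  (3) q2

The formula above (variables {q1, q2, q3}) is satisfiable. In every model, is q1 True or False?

False

Suppose q1 = 1.
The clause (~q2) is unit, so q2 = 0.
Now (q2) is unsatisfied and unit — conflict.
So every satisfying assignment has q1 = False.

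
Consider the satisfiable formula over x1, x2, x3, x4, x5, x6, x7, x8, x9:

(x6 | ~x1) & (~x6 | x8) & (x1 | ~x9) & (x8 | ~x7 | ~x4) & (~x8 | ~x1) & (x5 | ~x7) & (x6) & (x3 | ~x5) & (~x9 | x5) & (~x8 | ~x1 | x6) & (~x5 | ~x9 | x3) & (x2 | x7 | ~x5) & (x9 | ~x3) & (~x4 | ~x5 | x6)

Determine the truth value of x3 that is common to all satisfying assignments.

False

Suppose x3 = 1.
(x6) alone gives x6 = 1.
(x8) alone gives x8 = 1.
(~x1) alone gives x1 = 0.
(~x9) alone gives x9 = 0.
Now (x9) is unsatisfied and unit — conflict.
So every satisfying assignment has x3 = False.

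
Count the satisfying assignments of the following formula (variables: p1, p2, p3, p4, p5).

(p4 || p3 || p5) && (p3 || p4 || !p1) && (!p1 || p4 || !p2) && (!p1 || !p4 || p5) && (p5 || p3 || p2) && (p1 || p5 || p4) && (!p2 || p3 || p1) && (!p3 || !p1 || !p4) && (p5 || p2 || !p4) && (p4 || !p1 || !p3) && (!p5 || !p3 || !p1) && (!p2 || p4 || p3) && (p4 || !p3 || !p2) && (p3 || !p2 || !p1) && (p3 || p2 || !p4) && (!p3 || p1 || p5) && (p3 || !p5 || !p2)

4

There are 2^5 = 32 truth assignments over (p1, p2, p3, p4, p5).
Split on p3. With p3 = true, the clauses containing p3 are satisfied and !p3 drops from the rest; 3 of the 2^4 = 16 assignments to the other variables satisfy what remains.
With p3 = false, by the same count on the reduced clause set, 1 assignment works.
(One model: p1=F, p2=F, p3=F, p4=F, p5=T.)
Total: 3 + 1 = 4.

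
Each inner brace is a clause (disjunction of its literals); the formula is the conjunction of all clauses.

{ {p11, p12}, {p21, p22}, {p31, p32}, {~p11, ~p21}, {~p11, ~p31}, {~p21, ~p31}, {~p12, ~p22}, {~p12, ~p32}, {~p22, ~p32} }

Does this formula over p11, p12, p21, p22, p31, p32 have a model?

Branch on p11: set p11 = 1.
From the singleton clause (~p21), p21 = 0.
From the singleton clause (p22), p22 = 1.
From the singleton clause (~p31), p31 = 0.
From the singleton clause (p32), p32 = 1.
Now (~p32) is unsatisfied and unit — conflict.
So p11 must be the other value — set p11 = 0.
From the singleton clause (p12), p12 = 1.
From the singleton clause (~p22), p22 = 0.
From the singleton clause (p21), p21 = 1.
From the singleton clause (~p31), p31 = 0.
From the singleton clause (p32), p32 = 1.
Now (~p32) is unsatisfied and unit — conflict.
Both values of p11 lead to a conflict.
No assignment satisfies every clause.

Unsatisfiable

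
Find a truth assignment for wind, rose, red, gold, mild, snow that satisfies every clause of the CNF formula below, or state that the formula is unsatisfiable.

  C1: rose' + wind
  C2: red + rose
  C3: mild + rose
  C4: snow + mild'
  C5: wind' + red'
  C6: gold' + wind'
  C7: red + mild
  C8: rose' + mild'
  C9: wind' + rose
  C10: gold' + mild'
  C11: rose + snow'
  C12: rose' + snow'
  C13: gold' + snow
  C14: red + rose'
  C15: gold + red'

Try rose = 0.
The clause (red) is unit, so red = 1.
The clause (mild) is unit, so mild = 1.
The clause (snow) is unit, so snow = 1.
That conflicts with the unit clause (snow').
Undo rose and try rose = 1.
The clause (wind) is unit, so wind = 1.
The clause (red') is unit, so red = 0.
That conflicts with the unit clause (red).
Neither rose = 1 nor rose = 0 works.

UNSATISFIABLE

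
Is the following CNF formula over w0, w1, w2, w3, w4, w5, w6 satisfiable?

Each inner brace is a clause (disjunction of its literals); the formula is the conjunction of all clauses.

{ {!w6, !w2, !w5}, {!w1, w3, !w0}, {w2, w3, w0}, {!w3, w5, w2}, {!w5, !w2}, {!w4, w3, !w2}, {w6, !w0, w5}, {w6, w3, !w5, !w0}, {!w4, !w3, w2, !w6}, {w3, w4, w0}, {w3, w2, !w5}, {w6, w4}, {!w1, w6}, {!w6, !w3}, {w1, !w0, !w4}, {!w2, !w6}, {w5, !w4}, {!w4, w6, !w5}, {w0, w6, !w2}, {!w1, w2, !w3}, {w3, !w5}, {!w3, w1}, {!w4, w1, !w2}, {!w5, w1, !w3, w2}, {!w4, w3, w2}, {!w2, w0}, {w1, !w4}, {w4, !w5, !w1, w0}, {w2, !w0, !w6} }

Try w5 = false.
From the singleton clause (!w4), w4 = false.
From the singleton clause (w6), w6 = true.
From the singleton clause (!w3), w3 = false.
From the singleton clause (w0), w0 = true.
From the singleton clause (!w1), w1 = false.
From the singleton clause (!w2), w2 = false.
That conflicts with the unit clause (w2).
So w5 must be the other value — set w5 = true.
From the singleton clause (!w2), w2 = false.
From the singleton clause (w3), w3 = true.
From the singleton clause (!w6), w6 = false.
From the singleton clause (w4), w4 = true.
That conflicts with the unit clause (!w4).
Neither w5 = true nor w5 = false works.
No assignment satisfies every clause.

No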